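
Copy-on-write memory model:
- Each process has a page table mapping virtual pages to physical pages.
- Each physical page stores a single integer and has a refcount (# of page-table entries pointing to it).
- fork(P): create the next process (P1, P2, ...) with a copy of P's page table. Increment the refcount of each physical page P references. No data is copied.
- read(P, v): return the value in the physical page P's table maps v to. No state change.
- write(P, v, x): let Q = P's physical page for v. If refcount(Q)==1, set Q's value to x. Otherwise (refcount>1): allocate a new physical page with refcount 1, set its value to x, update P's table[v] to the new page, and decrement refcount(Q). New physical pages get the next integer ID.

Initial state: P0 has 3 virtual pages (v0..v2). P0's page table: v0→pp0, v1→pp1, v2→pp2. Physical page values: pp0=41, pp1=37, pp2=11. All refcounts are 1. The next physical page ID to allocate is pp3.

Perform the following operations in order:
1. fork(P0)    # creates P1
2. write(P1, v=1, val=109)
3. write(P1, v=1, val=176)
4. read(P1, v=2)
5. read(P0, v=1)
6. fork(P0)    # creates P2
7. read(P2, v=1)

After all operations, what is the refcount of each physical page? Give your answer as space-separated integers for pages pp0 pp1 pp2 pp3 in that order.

Op 1: fork(P0) -> P1. 3 ppages; refcounts: pp0:2 pp1:2 pp2:2
Op 2: write(P1, v1, 109). refcount(pp1)=2>1 -> COPY to pp3. 4 ppages; refcounts: pp0:2 pp1:1 pp2:2 pp3:1
Op 3: write(P1, v1, 176). refcount(pp3)=1 -> write in place. 4 ppages; refcounts: pp0:2 pp1:1 pp2:2 pp3:1
Op 4: read(P1, v2) -> 11. No state change.
Op 5: read(P0, v1) -> 37. No state change.
Op 6: fork(P0) -> P2. 4 ppages; refcounts: pp0:3 pp1:2 pp2:3 pp3:1
Op 7: read(P2, v1) -> 37. No state change.

Answer: 3 2 3 1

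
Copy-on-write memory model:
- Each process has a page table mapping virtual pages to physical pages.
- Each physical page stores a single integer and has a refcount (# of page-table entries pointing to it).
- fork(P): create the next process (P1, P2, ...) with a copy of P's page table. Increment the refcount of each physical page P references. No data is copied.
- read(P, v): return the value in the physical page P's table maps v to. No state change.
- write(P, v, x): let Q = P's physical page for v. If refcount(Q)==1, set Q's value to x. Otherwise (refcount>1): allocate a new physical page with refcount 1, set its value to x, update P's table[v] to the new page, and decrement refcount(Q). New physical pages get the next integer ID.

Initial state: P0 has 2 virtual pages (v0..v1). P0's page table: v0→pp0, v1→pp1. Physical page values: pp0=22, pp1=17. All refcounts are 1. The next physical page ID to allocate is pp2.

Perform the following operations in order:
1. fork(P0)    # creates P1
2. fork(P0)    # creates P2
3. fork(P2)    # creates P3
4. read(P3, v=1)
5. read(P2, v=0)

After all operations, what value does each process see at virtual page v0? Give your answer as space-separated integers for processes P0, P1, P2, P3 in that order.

Answer: 22 22 22 22

Derivation:
Op 1: fork(P0) -> P1. 2 ppages; refcounts: pp0:2 pp1:2
Op 2: fork(P0) -> P2. 2 ppages; refcounts: pp0:3 pp1:3
Op 3: fork(P2) -> P3. 2 ppages; refcounts: pp0:4 pp1:4
Op 4: read(P3, v1) -> 17. No state change.
Op 5: read(P2, v0) -> 22. No state change.
P0: v0 -> pp0 = 22
P1: v0 -> pp0 = 22
P2: v0 -> pp0 = 22
P3: v0 -> pp0 = 22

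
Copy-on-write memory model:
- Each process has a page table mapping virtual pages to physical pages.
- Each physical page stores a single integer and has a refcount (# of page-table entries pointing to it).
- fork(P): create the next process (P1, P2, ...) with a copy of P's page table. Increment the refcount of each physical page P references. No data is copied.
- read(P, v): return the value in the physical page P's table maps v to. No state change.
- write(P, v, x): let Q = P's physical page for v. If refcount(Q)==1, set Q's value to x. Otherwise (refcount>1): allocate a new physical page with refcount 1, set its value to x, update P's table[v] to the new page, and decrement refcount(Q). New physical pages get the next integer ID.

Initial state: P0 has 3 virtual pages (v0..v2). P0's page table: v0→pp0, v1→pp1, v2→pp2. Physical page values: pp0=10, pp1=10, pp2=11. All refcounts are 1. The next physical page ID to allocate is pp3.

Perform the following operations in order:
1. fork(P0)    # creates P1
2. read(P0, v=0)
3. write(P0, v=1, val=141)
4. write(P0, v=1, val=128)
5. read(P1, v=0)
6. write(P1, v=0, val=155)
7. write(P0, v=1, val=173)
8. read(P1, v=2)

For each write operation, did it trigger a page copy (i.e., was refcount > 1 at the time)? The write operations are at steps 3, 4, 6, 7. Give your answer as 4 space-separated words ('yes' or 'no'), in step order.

Op 1: fork(P0) -> P1. 3 ppages; refcounts: pp0:2 pp1:2 pp2:2
Op 2: read(P0, v0) -> 10. No state change.
Op 3: write(P0, v1, 141). refcount(pp1)=2>1 -> COPY to pp3. 4 ppages; refcounts: pp0:2 pp1:1 pp2:2 pp3:1
Op 4: write(P0, v1, 128). refcount(pp3)=1 -> write in place. 4 ppages; refcounts: pp0:2 pp1:1 pp2:2 pp3:1
Op 5: read(P1, v0) -> 10. No state change.
Op 6: write(P1, v0, 155). refcount(pp0)=2>1 -> COPY to pp4. 5 ppages; refcounts: pp0:1 pp1:1 pp2:2 pp3:1 pp4:1
Op 7: write(P0, v1, 173). refcount(pp3)=1 -> write in place. 5 ppages; refcounts: pp0:1 pp1:1 pp2:2 pp3:1 pp4:1
Op 8: read(P1, v2) -> 11. No state change.

yes no yes no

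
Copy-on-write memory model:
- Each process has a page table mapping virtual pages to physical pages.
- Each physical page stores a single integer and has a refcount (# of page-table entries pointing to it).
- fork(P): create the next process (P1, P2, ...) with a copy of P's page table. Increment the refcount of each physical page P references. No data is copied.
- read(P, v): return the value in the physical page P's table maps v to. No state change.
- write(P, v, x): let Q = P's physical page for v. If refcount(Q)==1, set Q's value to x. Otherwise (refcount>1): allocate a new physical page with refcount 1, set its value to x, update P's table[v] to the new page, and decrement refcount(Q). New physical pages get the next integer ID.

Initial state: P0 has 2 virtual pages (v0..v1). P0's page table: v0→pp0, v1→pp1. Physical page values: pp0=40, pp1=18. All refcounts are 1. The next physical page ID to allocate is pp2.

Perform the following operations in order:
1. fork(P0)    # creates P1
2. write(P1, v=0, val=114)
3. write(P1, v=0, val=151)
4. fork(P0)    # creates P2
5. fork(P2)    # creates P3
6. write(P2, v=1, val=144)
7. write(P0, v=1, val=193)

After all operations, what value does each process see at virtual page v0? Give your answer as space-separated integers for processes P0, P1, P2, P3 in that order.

Answer: 40 151 40 40

Derivation:
Op 1: fork(P0) -> P1. 2 ppages; refcounts: pp0:2 pp1:2
Op 2: write(P1, v0, 114). refcount(pp0)=2>1 -> COPY to pp2. 3 ppages; refcounts: pp0:1 pp1:2 pp2:1
Op 3: write(P1, v0, 151). refcount(pp2)=1 -> write in place. 3 ppages; refcounts: pp0:1 pp1:2 pp2:1
Op 4: fork(P0) -> P2. 3 ppages; refcounts: pp0:2 pp1:3 pp2:1
Op 5: fork(P2) -> P3. 3 ppages; refcounts: pp0:3 pp1:4 pp2:1
Op 6: write(P2, v1, 144). refcount(pp1)=4>1 -> COPY to pp3. 4 ppages; refcounts: pp0:3 pp1:3 pp2:1 pp3:1
Op 7: write(P0, v1, 193). refcount(pp1)=3>1 -> COPY to pp4. 5 ppages; refcounts: pp0:3 pp1:2 pp2:1 pp3:1 pp4:1
P0: v0 -> pp0 = 40
P1: v0 -> pp2 = 151
P2: v0 -> pp0 = 40
P3: v0 -> pp0 = 40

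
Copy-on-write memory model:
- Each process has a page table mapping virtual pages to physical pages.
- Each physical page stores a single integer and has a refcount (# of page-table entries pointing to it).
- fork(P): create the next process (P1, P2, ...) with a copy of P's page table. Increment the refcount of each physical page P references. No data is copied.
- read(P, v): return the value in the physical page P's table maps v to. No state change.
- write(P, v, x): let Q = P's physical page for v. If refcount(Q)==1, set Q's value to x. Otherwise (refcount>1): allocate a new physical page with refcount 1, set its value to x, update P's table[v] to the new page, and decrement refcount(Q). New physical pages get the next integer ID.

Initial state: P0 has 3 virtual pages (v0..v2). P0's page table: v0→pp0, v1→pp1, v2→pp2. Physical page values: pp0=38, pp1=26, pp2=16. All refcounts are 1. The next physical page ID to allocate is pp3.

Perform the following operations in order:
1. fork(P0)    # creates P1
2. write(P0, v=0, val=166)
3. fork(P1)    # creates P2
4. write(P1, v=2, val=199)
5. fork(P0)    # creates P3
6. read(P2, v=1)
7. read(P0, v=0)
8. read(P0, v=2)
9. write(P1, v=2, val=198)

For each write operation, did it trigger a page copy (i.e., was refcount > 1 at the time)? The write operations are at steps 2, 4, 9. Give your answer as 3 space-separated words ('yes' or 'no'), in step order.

Op 1: fork(P0) -> P1. 3 ppages; refcounts: pp0:2 pp1:2 pp2:2
Op 2: write(P0, v0, 166). refcount(pp0)=2>1 -> COPY to pp3. 4 ppages; refcounts: pp0:1 pp1:2 pp2:2 pp3:1
Op 3: fork(P1) -> P2. 4 ppages; refcounts: pp0:2 pp1:3 pp2:3 pp3:1
Op 4: write(P1, v2, 199). refcount(pp2)=3>1 -> COPY to pp4. 5 ppages; refcounts: pp0:2 pp1:3 pp2:2 pp3:1 pp4:1
Op 5: fork(P0) -> P3. 5 ppages; refcounts: pp0:2 pp1:4 pp2:3 pp3:2 pp4:1
Op 6: read(P2, v1) -> 26. No state change.
Op 7: read(P0, v0) -> 166. No state change.
Op 8: read(P0, v2) -> 16. No state change.
Op 9: write(P1, v2, 198). refcount(pp4)=1 -> write in place. 5 ppages; refcounts: pp0:2 pp1:4 pp2:3 pp3:2 pp4:1

yes yes no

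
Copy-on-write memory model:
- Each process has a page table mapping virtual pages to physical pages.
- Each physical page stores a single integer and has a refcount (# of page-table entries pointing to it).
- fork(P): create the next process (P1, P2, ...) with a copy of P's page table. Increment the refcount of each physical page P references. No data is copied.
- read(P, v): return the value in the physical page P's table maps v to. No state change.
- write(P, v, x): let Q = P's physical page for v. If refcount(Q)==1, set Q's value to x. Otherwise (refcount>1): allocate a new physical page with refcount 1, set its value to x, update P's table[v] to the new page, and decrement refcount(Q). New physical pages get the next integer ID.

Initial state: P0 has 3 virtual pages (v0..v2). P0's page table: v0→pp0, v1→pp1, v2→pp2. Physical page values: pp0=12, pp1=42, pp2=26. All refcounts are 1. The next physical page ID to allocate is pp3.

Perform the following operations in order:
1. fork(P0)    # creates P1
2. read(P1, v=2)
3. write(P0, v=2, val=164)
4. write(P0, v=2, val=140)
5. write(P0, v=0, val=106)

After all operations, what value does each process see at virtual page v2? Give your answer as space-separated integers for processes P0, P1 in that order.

Answer: 140 26

Derivation:
Op 1: fork(P0) -> P1. 3 ppages; refcounts: pp0:2 pp1:2 pp2:2
Op 2: read(P1, v2) -> 26. No state change.
Op 3: write(P0, v2, 164). refcount(pp2)=2>1 -> COPY to pp3. 4 ppages; refcounts: pp0:2 pp1:2 pp2:1 pp3:1
Op 4: write(P0, v2, 140). refcount(pp3)=1 -> write in place. 4 ppages; refcounts: pp0:2 pp1:2 pp2:1 pp3:1
Op 5: write(P0, v0, 106). refcount(pp0)=2>1 -> COPY to pp4. 5 ppages; refcounts: pp0:1 pp1:2 pp2:1 pp3:1 pp4:1
P0: v2 -> pp3 = 140
P1: v2 -> pp2 = 26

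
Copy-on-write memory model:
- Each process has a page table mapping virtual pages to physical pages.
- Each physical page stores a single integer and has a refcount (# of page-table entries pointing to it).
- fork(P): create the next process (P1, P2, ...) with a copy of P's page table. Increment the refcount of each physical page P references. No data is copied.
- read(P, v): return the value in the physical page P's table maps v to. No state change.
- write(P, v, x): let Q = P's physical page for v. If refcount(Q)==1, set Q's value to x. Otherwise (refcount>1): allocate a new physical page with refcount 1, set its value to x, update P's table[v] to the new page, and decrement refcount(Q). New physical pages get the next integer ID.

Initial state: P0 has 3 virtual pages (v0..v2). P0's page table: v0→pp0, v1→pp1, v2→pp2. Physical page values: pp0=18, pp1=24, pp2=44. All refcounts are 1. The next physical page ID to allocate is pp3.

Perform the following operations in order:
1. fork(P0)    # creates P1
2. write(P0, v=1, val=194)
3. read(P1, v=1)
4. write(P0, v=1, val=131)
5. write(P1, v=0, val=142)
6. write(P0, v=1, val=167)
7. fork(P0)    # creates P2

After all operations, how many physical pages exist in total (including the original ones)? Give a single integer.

Op 1: fork(P0) -> P1. 3 ppages; refcounts: pp0:2 pp1:2 pp2:2
Op 2: write(P0, v1, 194). refcount(pp1)=2>1 -> COPY to pp3. 4 ppages; refcounts: pp0:2 pp1:1 pp2:2 pp3:1
Op 3: read(P1, v1) -> 24. No state change.
Op 4: write(P0, v1, 131). refcount(pp3)=1 -> write in place. 4 ppages; refcounts: pp0:2 pp1:1 pp2:2 pp3:1
Op 5: write(P1, v0, 142). refcount(pp0)=2>1 -> COPY to pp4. 5 ppages; refcounts: pp0:1 pp1:1 pp2:2 pp3:1 pp4:1
Op 6: write(P0, v1, 167). refcount(pp3)=1 -> write in place. 5 ppages; refcounts: pp0:1 pp1:1 pp2:2 pp3:1 pp4:1
Op 7: fork(P0) -> P2. 5 ppages; refcounts: pp0:2 pp1:1 pp2:3 pp3:2 pp4:1

Answer: 5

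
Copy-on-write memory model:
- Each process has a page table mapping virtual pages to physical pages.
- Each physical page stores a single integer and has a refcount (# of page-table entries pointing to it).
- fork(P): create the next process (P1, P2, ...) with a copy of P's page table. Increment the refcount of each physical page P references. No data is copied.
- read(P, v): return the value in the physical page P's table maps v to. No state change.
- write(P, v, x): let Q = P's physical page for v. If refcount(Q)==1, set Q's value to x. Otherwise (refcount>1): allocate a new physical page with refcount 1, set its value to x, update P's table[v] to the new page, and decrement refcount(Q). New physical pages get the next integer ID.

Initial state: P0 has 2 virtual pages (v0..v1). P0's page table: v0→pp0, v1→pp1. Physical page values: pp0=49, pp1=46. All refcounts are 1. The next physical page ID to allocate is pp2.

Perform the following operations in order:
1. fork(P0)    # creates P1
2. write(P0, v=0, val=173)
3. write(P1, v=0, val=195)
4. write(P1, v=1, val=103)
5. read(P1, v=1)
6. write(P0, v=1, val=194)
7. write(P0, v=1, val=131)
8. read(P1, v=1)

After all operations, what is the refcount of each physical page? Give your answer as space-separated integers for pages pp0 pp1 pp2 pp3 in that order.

Op 1: fork(P0) -> P1. 2 ppages; refcounts: pp0:2 pp1:2
Op 2: write(P0, v0, 173). refcount(pp0)=2>1 -> COPY to pp2. 3 ppages; refcounts: pp0:1 pp1:2 pp2:1
Op 3: write(P1, v0, 195). refcount(pp0)=1 -> write in place. 3 ppages; refcounts: pp0:1 pp1:2 pp2:1
Op 4: write(P1, v1, 103). refcount(pp1)=2>1 -> COPY to pp3. 4 ppages; refcounts: pp0:1 pp1:1 pp2:1 pp3:1
Op 5: read(P1, v1) -> 103. No state change.
Op 6: write(P0, v1, 194). refcount(pp1)=1 -> write in place. 4 ppages; refcounts: pp0:1 pp1:1 pp2:1 pp3:1
Op 7: write(P0, v1, 131). refcount(pp1)=1 -> write in place. 4 ppages; refcounts: pp0:1 pp1:1 pp2:1 pp3:1
Op 8: read(P1, v1) -> 103. No state change.

Answer: 1 1 1 1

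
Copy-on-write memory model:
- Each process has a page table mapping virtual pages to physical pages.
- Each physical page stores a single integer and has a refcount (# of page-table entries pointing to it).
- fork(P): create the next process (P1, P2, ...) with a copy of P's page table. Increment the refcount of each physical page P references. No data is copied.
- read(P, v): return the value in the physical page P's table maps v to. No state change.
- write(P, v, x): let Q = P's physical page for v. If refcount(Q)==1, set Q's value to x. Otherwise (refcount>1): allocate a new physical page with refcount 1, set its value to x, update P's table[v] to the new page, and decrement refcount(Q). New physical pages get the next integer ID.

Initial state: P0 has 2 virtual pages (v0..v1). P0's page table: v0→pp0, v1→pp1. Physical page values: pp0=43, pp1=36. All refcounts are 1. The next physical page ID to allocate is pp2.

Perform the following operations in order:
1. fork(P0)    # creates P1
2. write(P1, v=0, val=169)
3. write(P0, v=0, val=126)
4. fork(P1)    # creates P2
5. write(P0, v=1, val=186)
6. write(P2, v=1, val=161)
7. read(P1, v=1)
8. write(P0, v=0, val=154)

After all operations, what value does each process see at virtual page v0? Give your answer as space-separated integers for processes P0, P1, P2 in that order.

Op 1: fork(P0) -> P1. 2 ppages; refcounts: pp0:2 pp1:2
Op 2: write(P1, v0, 169). refcount(pp0)=2>1 -> COPY to pp2. 3 ppages; refcounts: pp0:1 pp1:2 pp2:1
Op 3: write(P0, v0, 126). refcount(pp0)=1 -> write in place. 3 ppages; refcounts: pp0:1 pp1:2 pp2:1
Op 4: fork(P1) -> P2. 3 ppages; refcounts: pp0:1 pp1:3 pp2:2
Op 5: write(P0, v1, 186). refcount(pp1)=3>1 -> COPY to pp3. 4 ppages; refcounts: pp0:1 pp1:2 pp2:2 pp3:1
Op 6: write(P2, v1, 161). refcount(pp1)=2>1 -> COPY to pp4. 5 ppages; refcounts: pp0:1 pp1:1 pp2:2 pp3:1 pp4:1
Op 7: read(P1, v1) -> 36. No state change.
Op 8: write(P0, v0, 154). refcount(pp0)=1 -> write in place. 5 ppages; refcounts: pp0:1 pp1:1 pp2:2 pp3:1 pp4:1
P0: v0 -> pp0 = 154
P1: v0 -> pp2 = 169
P2: v0 -> pp2 = 169

Answer: 154 169 169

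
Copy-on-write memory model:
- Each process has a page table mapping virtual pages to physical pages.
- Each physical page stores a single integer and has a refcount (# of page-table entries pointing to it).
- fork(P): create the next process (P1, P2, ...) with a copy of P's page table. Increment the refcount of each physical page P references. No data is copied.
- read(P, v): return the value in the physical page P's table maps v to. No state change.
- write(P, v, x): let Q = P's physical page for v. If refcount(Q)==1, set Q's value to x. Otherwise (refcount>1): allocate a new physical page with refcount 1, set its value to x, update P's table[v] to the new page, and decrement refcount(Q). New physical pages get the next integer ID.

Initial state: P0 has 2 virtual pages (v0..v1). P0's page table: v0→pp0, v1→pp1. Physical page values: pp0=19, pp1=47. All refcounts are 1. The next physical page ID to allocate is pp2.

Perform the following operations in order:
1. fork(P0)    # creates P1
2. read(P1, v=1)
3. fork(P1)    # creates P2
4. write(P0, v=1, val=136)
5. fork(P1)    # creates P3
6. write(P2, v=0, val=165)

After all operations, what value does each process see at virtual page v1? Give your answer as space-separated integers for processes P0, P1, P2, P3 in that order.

Op 1: fork(P0) -> P1. 2 ppages; refcounts: pp0:2 pp1:2
Op 2: read(P1, v1) -> 47. No state change.
Op 3: fork(P1) -> P2. 2 ppages; refcounts: pp0:3 pp1:3
Op 4: write(P0, v1, 136). refcount(pp1)=3>1 -> COPY to pp2. 3 ppages; refcounts: pp0:3 pp1:2 pp2:1
Op 5: fork(P1) -> P3. 3 ppages; refcounts: pp0:4 pp1:3 pp2:1
Op 6: write(P2, v0, 165). refcount(pp0)=4>1 -> COPY to pp3. 4 ppages; refcounts: pp0:3 pp1:3 pp2:1 pp3:1
P0: v1 -> pp2 = 136
P1: v1 -> pp1 = 47
P2: v1 -> pp1 = 47
P3: v1 -> pp1 = 47

Answer: 136 47 47 47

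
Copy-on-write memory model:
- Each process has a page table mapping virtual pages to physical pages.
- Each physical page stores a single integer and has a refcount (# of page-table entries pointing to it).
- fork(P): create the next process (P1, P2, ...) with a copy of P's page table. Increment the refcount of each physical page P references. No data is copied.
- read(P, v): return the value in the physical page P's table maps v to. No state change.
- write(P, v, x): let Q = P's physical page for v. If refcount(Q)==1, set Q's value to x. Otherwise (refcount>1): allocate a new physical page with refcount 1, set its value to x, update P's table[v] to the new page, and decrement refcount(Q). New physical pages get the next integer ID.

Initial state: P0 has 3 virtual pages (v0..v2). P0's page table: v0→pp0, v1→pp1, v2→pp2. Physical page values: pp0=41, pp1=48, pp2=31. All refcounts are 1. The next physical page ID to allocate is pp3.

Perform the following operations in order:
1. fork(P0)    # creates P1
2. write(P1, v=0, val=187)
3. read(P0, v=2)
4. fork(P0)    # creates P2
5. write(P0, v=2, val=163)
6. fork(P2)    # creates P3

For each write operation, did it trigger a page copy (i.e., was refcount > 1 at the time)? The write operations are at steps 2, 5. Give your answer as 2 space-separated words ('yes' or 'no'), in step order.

Op 1: fork(P0) -> P1. 3 ppages; refcounts: pp0:2 pp1:2 pp2:2
Op 2: write(P1, v0, 187). refcount(pp0)=2>1 -> COPY to pp3. 4 ppages; refcounts: pp0:1 pp1:2 pp2:2 pp3:1
Op 3: read(P0, v2) -> 31. No state change.
Op 4: fork(P0) -> P2. 4 ppages; refcounts: pp0:2 pp1:3 pp2:3 pp3:1
Op 5: write(P0, v2, 163). refcount(pp2)=3>1 -> COPY to pp4. 5 ppages; refcounts: pp0:2 pp1:3 pp2:2 pp3:1 pp4:1
Op 6: fork(P2) -> P3. 5 ppages; refcounts: pp0:3 pp1:4 pp2:3 pp3:1 pp4:1

yes yes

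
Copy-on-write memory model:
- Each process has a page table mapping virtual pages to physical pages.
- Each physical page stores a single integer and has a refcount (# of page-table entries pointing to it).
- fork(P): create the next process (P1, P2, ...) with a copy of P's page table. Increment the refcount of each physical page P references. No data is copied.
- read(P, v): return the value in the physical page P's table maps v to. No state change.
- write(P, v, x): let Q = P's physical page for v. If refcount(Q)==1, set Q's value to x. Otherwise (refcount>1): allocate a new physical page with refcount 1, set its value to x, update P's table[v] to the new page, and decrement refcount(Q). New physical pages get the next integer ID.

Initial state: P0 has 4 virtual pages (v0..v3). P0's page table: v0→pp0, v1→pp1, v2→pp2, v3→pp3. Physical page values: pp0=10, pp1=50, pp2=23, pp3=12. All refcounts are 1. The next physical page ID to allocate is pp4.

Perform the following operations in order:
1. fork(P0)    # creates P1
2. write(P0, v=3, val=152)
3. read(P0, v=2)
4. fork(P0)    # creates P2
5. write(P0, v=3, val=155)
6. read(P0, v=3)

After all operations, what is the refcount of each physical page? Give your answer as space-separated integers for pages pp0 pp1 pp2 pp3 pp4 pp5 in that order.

Op 1: fork(P0) -> P1. 4 ppages; refcounts: pp0:2 pp1:2 pp2:2 pp3:2
Op 2: write(P0, v3, 152). refcount(pp3)=2>1 -> COPY to pp4. 5 ppages; refcounts: pp0:2 pp1:2 pp2:2 pp3:1 pp4:1
Op 3: read(P0, v2) -> 23. No state change.
Op 4: fork(P0) -> P2. 5 ppages; refcounts: pp0:3 pp1:3 pp2:3 pp3:1 pp4:2
Op 5: write(P0, v3, 155). refcount(pp4)=2>1 -> COPY to pp5. 6 ppages; refcounts: pp0:3 pp1:3 pp2:3 pp3:1 pp4:1 pp5:1
Op 6: read(P0, v3) -> 155. No state change.

Answer: 3 3 3 1 1 1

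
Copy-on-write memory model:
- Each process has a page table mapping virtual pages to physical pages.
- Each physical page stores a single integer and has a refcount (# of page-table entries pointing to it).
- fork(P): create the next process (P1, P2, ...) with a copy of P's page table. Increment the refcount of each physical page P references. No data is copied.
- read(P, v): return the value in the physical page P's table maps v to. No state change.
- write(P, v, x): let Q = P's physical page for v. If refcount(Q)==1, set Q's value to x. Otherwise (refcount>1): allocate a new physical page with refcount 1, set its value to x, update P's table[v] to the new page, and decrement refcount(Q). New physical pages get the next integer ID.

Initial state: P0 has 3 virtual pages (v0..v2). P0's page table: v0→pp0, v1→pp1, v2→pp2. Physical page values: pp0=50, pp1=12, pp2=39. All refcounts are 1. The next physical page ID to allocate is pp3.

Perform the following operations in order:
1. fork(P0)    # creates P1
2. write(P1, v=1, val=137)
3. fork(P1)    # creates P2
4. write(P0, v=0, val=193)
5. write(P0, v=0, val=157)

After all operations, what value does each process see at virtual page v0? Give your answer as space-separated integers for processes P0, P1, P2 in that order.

Op 1: fork(P0) -> P1. 3 ppages; refcounts: pp0:2 pp1:2 pp2:2
Op 2: write(P1, v1, 137). refcount(pp1)=2>1 -> COPY to pp3. 4 ppages; refcounts: pp0:2 pp1:1 pp2:2 pp3:1
Op 3: fork(P1) -> P2. 4 ppages; refcounts: pp0:3 pp1:1 pp2:3 pp3:2
Op 4: write(P0, v0, 193). refcount(pp0)=3>1 -> COPY to pp4. 5 ppages; refcounts: pp0:2 pp1:1 pp2:3 pp3:2 pp4:1
Op 5: write(P0, v0, 157). refcount(pp4)=1 -> write in place. 5 ppages; refcounts: pp0:2 pp1:1 pp2:3 pp3:2 pp4:1
P0: v0 -> pp4 = 157
P1: v0 -> pp0 = 50
P2: v0 -> pp0 = 50

Answer: 157 50 50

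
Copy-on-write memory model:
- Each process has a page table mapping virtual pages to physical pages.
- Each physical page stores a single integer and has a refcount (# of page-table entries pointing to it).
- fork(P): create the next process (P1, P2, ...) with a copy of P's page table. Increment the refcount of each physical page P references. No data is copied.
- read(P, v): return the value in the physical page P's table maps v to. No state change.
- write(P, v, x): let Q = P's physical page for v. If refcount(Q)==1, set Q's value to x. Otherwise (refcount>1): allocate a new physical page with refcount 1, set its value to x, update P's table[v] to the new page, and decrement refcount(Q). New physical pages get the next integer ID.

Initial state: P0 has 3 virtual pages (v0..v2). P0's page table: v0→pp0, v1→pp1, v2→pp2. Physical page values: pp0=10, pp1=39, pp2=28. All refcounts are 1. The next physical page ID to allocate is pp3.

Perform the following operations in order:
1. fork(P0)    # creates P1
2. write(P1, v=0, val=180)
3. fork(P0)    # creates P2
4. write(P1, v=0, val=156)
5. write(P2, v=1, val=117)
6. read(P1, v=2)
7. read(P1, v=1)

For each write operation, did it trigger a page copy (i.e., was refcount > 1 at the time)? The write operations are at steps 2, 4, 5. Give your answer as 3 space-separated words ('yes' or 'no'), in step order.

Op 1: fork(P0) -> P1. 3 ppages; refcounts: pp0:2 pp1:2 pp2:2
Op 2: write(P1, v0, 180). refcount(pp0)=2>1 -> COPY to pp3. 4 ppages; refcounts: pp0:1 pp1:2 pp2:2 pp3:1
Op 3: fork(P0) -> P2. 4 ppages; refcounts: pp0:2 pp1:3 pp2:3 pp3:1
Op 4: write(P1, v0, 156). refcount(pp3)=1 -> write in place. 4 ppages; refcounts: pp0:2 pp1:3 pp2:3 pp3:1
Op 5: write(P2, v1, 117). refcount(pp1)=3>1 -> COPY to pp4. 5 ppages; refcounts: pp0:2 pp1:2 pp2:3 pp3:1 pp4:1
Op 6: read(P1, v2) -> 28. No state change.
Op 7: read(P1, v1) -> 39. No state change.

yes no yes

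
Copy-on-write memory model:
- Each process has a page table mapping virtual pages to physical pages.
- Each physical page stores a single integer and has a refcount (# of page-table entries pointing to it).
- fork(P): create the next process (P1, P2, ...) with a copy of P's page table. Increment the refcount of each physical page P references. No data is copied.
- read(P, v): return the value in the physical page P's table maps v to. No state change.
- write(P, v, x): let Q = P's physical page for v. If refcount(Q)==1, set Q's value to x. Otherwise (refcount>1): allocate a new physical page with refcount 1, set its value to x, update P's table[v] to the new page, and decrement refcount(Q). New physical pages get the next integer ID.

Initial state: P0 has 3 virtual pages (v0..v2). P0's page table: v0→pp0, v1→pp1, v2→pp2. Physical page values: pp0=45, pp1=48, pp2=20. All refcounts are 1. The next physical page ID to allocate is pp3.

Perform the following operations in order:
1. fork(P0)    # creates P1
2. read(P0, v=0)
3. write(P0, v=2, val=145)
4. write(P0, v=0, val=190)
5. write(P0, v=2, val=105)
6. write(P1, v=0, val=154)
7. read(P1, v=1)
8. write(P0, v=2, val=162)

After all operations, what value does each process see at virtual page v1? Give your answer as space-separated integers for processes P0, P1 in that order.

Answer: 48 48

Derivation:
Op 1: fork(P0) -> P1. 3 ppages; refcounts: pp0:2 pp1:2 pp2:2
Op 2: read(P0, v0) -> 45. No state change.
Op 3: write(P0, v2, 145). refcount(pp2)=2>1 -> COPY to pp3. 4 ppages; refcounts: pp0:2 pp1:2 pp2:1 pp3:1
Op 4: write(P0, v0, 190). refcount(pp0)=2>1 -> COPY to pp4. 5 ppages; refcounts: pp0:1 pp1:2 pp2:1 pp3:1 pp4:1
Op 5: write(P0, v2, 105). refcount(pp3)=1 -> write in place. 5 ppages; refcounts: pp0:1 pp1:2 pp2:1 pp3:1 pp4:1
Op 6: write(P1, v0, 154). refcount(pp0)=1 -> write in place. 5 ppages; refcounts: pp0:1 pp1:2 pp2:1 pp3:1 pp4:1
Op 7: read(P1, v1) -> 48. No state change.
Op 8: write(P0, v2, 162). refcount(pp3)=1 -> write in place. 5 ppages; refcounts: pp0:1 pp1:2 pp2:1 pp3:1 pp4:1
P0: v1 -> pp1 = 48
P1: v1 -> pp1 = 48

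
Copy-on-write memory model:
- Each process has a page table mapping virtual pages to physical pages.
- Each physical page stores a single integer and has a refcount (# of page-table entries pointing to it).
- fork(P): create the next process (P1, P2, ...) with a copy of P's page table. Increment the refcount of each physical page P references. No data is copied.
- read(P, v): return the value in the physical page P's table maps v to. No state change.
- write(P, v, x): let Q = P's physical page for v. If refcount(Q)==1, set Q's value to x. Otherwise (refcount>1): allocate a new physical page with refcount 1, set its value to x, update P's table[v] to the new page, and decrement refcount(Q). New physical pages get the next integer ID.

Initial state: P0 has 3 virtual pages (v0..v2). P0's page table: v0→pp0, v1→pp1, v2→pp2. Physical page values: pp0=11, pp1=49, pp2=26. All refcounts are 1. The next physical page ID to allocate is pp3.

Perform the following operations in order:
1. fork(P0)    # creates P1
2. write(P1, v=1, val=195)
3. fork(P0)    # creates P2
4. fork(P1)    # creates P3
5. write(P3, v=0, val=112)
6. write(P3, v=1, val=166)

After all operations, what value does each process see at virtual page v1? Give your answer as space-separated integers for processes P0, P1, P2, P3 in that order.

Op 1: fork(P0) -> P1. 3 ppages; refcounts: pp0:2 pp1:2 pp2:2
Op 2: write(P1, v1, 195). refcount(pp1)=2>1 -> COPY to pp3. 4 ppages; refcounts: pp0:2 pp1:1 pp2:2 pp3:1
Op 3: fork(P0) -> P2. 4 ppages; refcounts: pp0:3 pp1:2 pp2:3 pp3:1
Op 4: fork(P1) -> P3. 4 ppages; refcounts: pp0:4 pp1:2 pp2:4 pp3:2
Op 5: write(P3, v0, 112). refcount(pp0)=4>1 -> COPY to pp4. 5 ppages; refcounts: pp0:3 pp1:2 pp2:4 pp3:2 pp4:1
Op 6: write(P3, v1, 166). refcount(pp3)=2>1 -> COPY to pp5. 6 ppages; refcounts: pp0:3 pp1:2 pp2:4 pp3:1 pp4:1 pp5:1
P0: v1 -> pp1 = 49
P1: v1 -> pp3 = 195
P2: v1 -> pp1 = 49
P3: v1 -> pp5 = 166

Answer: 49 195 49 166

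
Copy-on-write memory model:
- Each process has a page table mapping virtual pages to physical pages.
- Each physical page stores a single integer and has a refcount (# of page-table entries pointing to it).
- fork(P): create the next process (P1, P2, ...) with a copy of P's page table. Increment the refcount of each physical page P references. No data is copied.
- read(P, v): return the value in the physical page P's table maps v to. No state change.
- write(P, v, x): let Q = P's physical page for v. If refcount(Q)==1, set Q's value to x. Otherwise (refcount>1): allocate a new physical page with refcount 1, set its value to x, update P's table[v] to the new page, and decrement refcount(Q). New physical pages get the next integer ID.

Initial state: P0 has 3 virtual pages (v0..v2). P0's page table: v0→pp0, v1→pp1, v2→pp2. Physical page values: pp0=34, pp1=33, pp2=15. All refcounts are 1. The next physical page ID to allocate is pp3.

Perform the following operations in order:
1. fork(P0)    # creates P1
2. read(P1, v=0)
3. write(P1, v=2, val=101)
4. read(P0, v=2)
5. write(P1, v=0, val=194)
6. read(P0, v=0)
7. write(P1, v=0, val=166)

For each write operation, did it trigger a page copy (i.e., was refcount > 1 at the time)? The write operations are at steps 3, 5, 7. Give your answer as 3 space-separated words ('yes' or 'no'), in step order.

Op 1: fork(P0) -> P1. 3 ppages; refcounts: pp0:2 pp1:2 pp2:2
Op 2: read(P1, v0) -> 34. No state change.
Op 3: write(P1, v2, 101). refcount(pp2)=2>1 -> COPY to pp3. 4 ppages; refcounts: pp0:2 pp1:2 pp2:1 pp3:1
Op 4: read(P0, v2) -> 15. No state change.
Op 5: write(P1, v0, 194). refcount(pp0)=2>1 -> COPY to pp4. 5 ppages; refcounts: pp0:1 pp1:2 pp2:1 pp3:1 pp4:1
Op 6: read(P0, v0) -> 34. No state change.
Op 7: write(P1, v0, 166). refcount(pp4)=1 -> write in place. 5 ppages; refcounts: pp0:1 pp1:2 pp2:1 pp3:1 pp4:1

yes yes no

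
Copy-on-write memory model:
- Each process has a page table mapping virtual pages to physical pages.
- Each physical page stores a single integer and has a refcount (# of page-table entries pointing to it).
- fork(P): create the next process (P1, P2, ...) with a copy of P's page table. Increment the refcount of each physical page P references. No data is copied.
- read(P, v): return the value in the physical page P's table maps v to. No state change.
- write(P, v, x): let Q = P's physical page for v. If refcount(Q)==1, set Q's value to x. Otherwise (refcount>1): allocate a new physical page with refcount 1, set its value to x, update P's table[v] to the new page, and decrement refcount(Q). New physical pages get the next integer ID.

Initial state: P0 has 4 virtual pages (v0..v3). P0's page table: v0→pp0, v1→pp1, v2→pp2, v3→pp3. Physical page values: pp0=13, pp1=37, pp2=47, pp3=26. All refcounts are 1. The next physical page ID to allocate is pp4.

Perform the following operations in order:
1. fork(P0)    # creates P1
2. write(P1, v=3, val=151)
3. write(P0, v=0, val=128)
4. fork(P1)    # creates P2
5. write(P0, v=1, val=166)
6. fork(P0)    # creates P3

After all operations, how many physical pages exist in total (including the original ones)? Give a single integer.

Op 1: fork(P0) -> P1. 4 ppages; refcounts: pp0:2 pp1:2 pp2:2 pp3:2
Op 2: write(P1, v3, 151). refcount(pp3)=2>1 -> COPY to pp4. 5 ppages; refcounts: pp0:2 pp1:2 pp2:2 pp3:1 pp4:1
Op 3: write(P0, v0, 128). refcount(pp0)=2>1 -> COPY to pp5. 6 ppages; refcounts: pp0:1 pp1:2 pp2:2 pp3:1 pp4:1 pp5:1
Op 4: fork(P1) -> P2. 6 ppages; refcounts: pp0:2 pp1:3 pp2:3 pp3:1 pp4:2 pp5:1
Op 5: write(P0, v1, 166). refcount(pp1)=3>1 -> COPY to pp6. 7 ppages; refcounts: pp0:2 pp1:2 pp2:3 pp3:1 pp4:2 pp5:1 pp6:1
Op 6: fork(P0) -> P3. 7 ppages; refcounts: pp0:2 pp1:2 pp2:4 pp3:2 pp4:2 pp5:2 pp6:2

Answer: 7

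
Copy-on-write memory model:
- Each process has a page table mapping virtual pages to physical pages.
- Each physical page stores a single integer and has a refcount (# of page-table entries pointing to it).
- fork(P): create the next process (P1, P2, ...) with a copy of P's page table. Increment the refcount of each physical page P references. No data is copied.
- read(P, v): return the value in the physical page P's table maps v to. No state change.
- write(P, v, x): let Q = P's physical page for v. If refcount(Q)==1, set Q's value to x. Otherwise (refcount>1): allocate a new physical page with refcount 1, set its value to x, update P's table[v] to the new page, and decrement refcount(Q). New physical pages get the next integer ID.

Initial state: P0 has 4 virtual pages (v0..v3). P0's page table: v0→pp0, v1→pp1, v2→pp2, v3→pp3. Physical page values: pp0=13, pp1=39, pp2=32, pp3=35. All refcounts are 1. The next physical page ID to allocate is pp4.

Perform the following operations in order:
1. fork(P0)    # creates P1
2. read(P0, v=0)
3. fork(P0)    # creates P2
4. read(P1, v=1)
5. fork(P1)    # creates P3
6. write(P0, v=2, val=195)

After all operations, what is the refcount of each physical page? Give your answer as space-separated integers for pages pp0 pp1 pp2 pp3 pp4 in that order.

Answer: 4 4 3 4 1

Derivation:
Op 1: fork(P0) -> P1. 4 ppages; refcounts: pp0:2 pp1:2 pp2:2 pp3:2
Op 2: read(P0, v0) -> 13. No state change.
Op 3: fork(P0) -> P2. 4 ppages; refcounts: pp0:3 pp1:3 pp2:3 pp3:3
Op 4: read(P1, v1) -> 39. No state change.
Op 5: fork(P1) -> P3. 4 ppages; refcounts: pp0:4 pp1:4 pp2:4 pp3:4
Op 6: write(P0, v2, 195). refcount(pp2)=4>1 -> COPY to pp4. 5 ppages; refcounts: pp0:4 pp1:4 pp2:3 pp3:4 pp4:1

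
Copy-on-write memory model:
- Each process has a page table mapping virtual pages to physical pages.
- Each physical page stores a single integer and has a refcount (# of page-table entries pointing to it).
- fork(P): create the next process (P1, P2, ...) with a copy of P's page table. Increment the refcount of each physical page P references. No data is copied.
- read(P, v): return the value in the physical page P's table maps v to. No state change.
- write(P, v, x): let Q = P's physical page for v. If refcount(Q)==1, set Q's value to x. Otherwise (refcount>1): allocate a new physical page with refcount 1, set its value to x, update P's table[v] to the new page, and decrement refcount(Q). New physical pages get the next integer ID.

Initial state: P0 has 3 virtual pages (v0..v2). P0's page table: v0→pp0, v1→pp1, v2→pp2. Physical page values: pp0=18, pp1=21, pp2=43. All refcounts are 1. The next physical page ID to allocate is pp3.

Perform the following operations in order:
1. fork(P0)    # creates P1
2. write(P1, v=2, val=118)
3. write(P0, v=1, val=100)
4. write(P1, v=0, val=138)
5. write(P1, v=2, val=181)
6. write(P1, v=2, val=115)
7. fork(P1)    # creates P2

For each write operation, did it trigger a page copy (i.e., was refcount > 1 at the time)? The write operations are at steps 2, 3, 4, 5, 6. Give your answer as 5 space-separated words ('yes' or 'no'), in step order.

Op 1: fork(P0) -> P1. 3 ppages; refcounts: pp0:2 pp1:2 pp2:2
Op 2: write(P1, v2, 118). refcount(pp2)=2>1 -> COPY to pp3. 4 ppages; refcounts: pp0:2 pp1:2 pp2:1 pp3:1
Op 3: write(P0, v1, 100). refcount(pp1)=2>1 -> COPY to pp4. 5 ppages; refcounts: pp0:2 pp1:1 pp2:1 pp3:1 pp4:1
Op 4: write(P1, v0, 138). refcount(pp0)=2>1 -> COPY to pp5. 6 ppages; refcounts: pp0:1 pp1:1 pp2:1 pp3:1 pp4:1 pp5:1
Op 5: write(P1, v2, 181). refcount(pp3)=1 -> write in place. 6 ppages; refcounts: pp0:1 pp1:1 pp2:1 pp3:1 pp4:1 pp5:1
Op 6: write(P1, v2, 115). refcount(pp3)=1 -> write in place. 6 ppages; refcounts: pp0:1 pp1:1 pp2:1 pp3:1 pp4:1 pp5:1
Op 7: fork(P1) -> P2. 6 ppages; refcounts: pp0:1 pp1:2 pp2:1 pp3:2 pp4:1 pp5:2

yes yes yes no no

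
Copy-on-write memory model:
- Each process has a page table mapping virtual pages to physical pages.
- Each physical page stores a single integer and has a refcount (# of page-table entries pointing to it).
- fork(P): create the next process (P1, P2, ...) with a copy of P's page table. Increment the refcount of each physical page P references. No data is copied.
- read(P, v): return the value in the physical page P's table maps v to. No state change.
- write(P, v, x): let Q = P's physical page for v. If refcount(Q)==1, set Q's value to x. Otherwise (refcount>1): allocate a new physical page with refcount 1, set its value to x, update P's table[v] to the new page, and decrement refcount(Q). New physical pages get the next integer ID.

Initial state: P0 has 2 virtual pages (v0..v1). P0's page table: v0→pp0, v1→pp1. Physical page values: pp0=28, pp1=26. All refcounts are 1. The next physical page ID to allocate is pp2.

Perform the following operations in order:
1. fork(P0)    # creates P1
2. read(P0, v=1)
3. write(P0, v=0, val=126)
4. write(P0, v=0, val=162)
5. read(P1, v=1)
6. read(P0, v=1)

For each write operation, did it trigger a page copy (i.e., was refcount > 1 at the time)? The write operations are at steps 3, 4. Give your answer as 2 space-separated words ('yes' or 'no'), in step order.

Op 1: fork(P0) -> P1. 2 ppages; refcounts: pp0:2 pp1:2
Op 2: read(P0, v1) -> 26. No state change.
Op 3: write(P0, v0, 126). refcount(pp0)=2>1 -> COPY to pp2. 3 ppages; refcounts: pp0:1 pp1:2 pp2:1
Op 4: write(P0, v0, 162). refcount(pp2)=1 -> write in place. 3 ppages; refcounts: pp0:1 pp1:2 pp2:1
Op 5: read(P1, v1) -> 26. No state change.
Op 6: read(P0, v1) -> 26. No state change.

yes no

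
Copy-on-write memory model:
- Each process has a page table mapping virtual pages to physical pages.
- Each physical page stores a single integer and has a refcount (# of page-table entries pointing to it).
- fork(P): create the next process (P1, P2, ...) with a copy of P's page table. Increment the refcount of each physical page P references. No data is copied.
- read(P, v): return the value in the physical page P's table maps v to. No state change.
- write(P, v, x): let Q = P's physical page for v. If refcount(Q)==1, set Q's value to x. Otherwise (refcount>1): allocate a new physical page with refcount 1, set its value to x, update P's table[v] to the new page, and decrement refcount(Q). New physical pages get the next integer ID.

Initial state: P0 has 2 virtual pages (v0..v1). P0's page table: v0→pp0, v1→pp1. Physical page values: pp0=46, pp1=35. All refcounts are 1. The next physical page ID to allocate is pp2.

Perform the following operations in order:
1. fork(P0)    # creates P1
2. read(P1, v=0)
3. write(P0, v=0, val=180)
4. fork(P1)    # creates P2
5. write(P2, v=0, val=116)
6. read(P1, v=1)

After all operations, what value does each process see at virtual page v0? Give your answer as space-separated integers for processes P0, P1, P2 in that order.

Op 1: fork(P0) -> P1. 2 ppages; refcounts: pp0:2 pp1:2
Op 2: read(P1, v0) -> 46. No state change.
Op 3: write(P0, v0, 180). refcount(pp0)=2>1 -> COPY to pp2. 3 ppages; refcounts: pp0:1 pp1:2 pp2:1
Op 4: fork(P1) -> P2. 3 ppages; refcounts: pp0:2 pp1:3 pp2:1
Op 5: write(P2, v0, 116). refcount(pp0)=2>1 -> COPY to pp3. 4 ppages; refcounts: pp0:1 pp1:3 pp2:1 pp3:1
Op 6: read(P1, v1) -> 35. No state change.
P0: v0 -> pp2 = 180
P1: v0 -> pp0 = 46
P2: v0 -> pp3 = 116

Answer: 180 46 116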